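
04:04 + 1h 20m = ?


05:24

Start: 244 minutes from midnight
Add: 80 minutes
Total: 324 minutes
Hours: 324 ÷ 60 = 5 remainder 24


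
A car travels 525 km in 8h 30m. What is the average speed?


61.8 km/h

Distance: 525 km
Time: 8h 30m = 510 min = 510/60 = 17/2 hours
Speed = 525 ÷ (17/2) = 525 × 2 / 17 = 1050/17 ≈ 61.8 km/h


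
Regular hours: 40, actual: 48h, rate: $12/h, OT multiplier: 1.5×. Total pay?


Regular: 40h × $12 = $480.00
Overtime: 48 - 40 = 8h
OT pay: 8h × $12 × 1.5 = $144.00
Total = $480.00 + $144.00 = $624.00

$624.00


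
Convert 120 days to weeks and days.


17 weeks 1 days

Weeks: 120 ÷ 7 = 17 remainder 1


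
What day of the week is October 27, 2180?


Friday

Zeller's congruence:
q=27, m=10, k=80, j=21
h = (27 + ⌊13×11/5⌋ + 80 + ⌊80/4⌋ + ⌊21/4⌋ - 2×21) mod 7
= (27 + 28 + 80 + 20 + 5 - 42) mod 7
= 118 mod 7 = 6
h=6 → Friday


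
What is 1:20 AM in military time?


Input: 1:20 AM
AM hour stays: 1

01:20


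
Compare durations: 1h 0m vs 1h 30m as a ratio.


Duration 1: 60 minutes
Duration 2: 90 minutes
Ratio = 60:90
GCD = 30
Simplified = 2:3
As a decimal: 2/3 ≈ 0.67

2:3 (0.67)


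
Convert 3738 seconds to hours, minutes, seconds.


Hours: 3738 ÷ 3600 = 1 remainder 138
Minutes: 138 ÷ 60 = 2 remainder 18
Seconds: 18

1h 2m 18s


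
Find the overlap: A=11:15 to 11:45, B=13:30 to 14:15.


Meeting A: 675-705 (in minutes from midnight)
Meeting B: 810-855
Overlap start = max(675, 810) = 810
Overlap end = min(705, 855) = 705
Overlap = max(0, 705 - 810) = 0 min

0 minutes


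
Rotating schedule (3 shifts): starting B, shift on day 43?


Shifts: A, B, C
Start: B (index 1)
Day 43: (1 + 43 - 1) mod 3
= 43 mod 3
= 1
Index 1 → shift B

Shift B


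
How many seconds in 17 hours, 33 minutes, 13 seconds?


63193 seconds

Hours: 17 × 3600 = 61200
Minutes: 33 × 60 = 1980
Seconds: 13
Total = 61200 + 1980 + 13 = 63193


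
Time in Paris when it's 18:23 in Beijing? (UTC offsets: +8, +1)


Time difference = UTC+1 - UTC+8 = -7 hours
New hour = (18 -7) mod 24
= 11 mod 24 = 11
Minutes unchanged → 11:23

11:23


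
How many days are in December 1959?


31 days

Month: December (month 12)
December has 31 days


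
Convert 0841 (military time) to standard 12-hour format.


8:41 AM

Hour: 8
8 < 12 → AM


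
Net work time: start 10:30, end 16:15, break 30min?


5h 15m (315 minutes)

Total time = (16×60+15) - (10×60+30)
= 975 - 630 = 345 min
Minus break: 345 - 30 = 315 min
= 5h 15m


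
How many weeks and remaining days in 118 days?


Weeks: 118 ÷ 7 = 16 remainder 6

16 weeks 6 days


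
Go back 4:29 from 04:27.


23:58

Start: 267 minutes from midnight
Subtract: 269 minutes
Remaining: 267 - 269 = -2
Negative → add 24×60 = 1438
Hours: 23, Minutes: 58


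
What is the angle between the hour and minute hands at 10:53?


Hour hand = 10×30 + 53×0.5 = 326.5°
Minute hand = 53×6 = 318°
Difference = |326.5 - 318| = 8.5°

8.5°


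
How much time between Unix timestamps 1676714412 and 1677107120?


Difference = 1677107120 - 1676714412 = 392708 seconds
In hours: 392708 / 3600 ≈ 109.1
In days: 392708 / 86400 ≈ 4.55

392708 seconds (109.1 hours / 4.55 days)


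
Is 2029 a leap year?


No

Rules: divisible by 4 AND (not by 100 OR by 400)
2029 ÷ 4 = 507 remainder 1 → not divisible by 4
Not divisible by 4 → not a leap year


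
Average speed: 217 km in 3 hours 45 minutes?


Distance: 217 km
Time: 3h 45m = 225 min = 225/60 = 15/4 hours
Speed = 217 ÷ (15/4) = 217 × 4 / 15 = 868/15 ≈ 57.9 km/h

57.9 km/h


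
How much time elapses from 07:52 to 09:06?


1h 14m

End time in minutes: 9×60 + 6 = 546
Start time in minutes: 7×60 + 52 = 472
Difference = 546 - 472 = 74 minutes
= 1 hours 14 minutes


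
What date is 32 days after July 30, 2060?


August 31, 2060

Start: July 30, 2060
Add 32 days
July 30 → August 1: 31 - 30 + 1 = 2 days (32 - 2 = 30 left)
August 1 + 30 = August 31, 2060


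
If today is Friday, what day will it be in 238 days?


Friday

Start: Friday (index 4)
(4 + 238) mod 7
= 242 mod 7
= 4
Index 4 → Friday


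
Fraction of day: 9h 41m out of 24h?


0.4035 (40.35%)

Total minutes: 9×60 + 41 = 581
Day = 24×60 = 1440 minutes
Fraction = 581/1440 ≈ 0.4035
As a percentage: 581/1440 × 100 ≈ 40.35%


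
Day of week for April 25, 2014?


Friday

Zeller's congruence:
q=25, m=4, k=14, j=20
h = (25 + ⌊13×5/5⌋ + 14 + ⌊14/4⌋ + ⌊20/4⌋ - 2×20) mod 7
= (25 + 13 + 14 + 3 + 5 - 40) mod 7
= 20 mod 7 = 6
h=6 → Friday


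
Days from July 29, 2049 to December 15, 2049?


From July 29, 2049 to December 15, 2049
Rest of July 2049: 31 - 29 = 2
Full months: August 31, September 30, October 31, November 30
Days into December 2049: 15
Total = 2 + 31 + 30 + 31 + 30 + 15 = 139 days

139 days


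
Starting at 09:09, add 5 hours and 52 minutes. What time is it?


Start: 549 minutes from midnight
Add: 352 minutes
Total: 901 minutes
Hours: 901 ÷ 60 = 15 remainder 1

15:01


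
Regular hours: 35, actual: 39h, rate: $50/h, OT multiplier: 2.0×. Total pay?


$2150.00

Regular: 35h × $50 = $1750.00
Overtime: 39 - 35 = 4h
OT pay: 4h × $50 × 2.0 = $400.00
Total = $1750.00 + $400.00 = $2150.00


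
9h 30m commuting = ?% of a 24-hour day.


39.6%

Time: 570 minutes
Day: 1440 minutes
Percentage = (570/1440) × 100 ≈ 39.6%


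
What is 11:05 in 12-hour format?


Hour: 11
11 < 12 → AM

11:05 AM


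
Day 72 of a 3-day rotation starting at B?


Shifts: A, B, C
Start: B (index 1)
Day 72: (1 + 72 - 1) mod 3
= 72 mod 3
= 0
Index 0 → shift A

Shift A


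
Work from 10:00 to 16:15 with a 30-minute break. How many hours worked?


Total time = (16×60+15) - (10×60+0)
= 975 - 600 = 375 min
Minus break: 375 - 30 = 345 min
= 5h 45m

5h 45m (345 minutes)


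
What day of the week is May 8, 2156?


Zeller's congruence:
q=8, m=5, k=56, j=21
h = (8 + ⌊13×6/5⌋ + 56 + ⌊56/4⌋ + ⌊21/4⌋ - 2×21) mod 7
= (8 + 15 + 56 + 14 + 5 - 42) mod 7
= 56 mod 7 = 0
h=0 → Saturday

Saturday


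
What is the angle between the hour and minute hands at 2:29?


Hour hand = 2×30 + 29×0.5 = 74.5°
Minute hand = 29×6 = 174°
Difference = |74.5 - 174| = 99.5°

99.5°


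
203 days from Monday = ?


Monday

Start: Monday (index 0)
(0 + 203) mod 7
= 203 mod 7
= 0
Index 0 → Monday


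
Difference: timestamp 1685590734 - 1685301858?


Difference = 1685590734 - 1685301858 = 288876 seconds
In hours: 288876 / 3600 ≈ 80.2
In days: 288876 / 86400 ≈ 3.34

288876 seconds (80.2 hours / 3.34 days)


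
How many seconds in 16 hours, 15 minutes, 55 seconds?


58555 seconds

Hours: 16 × 3600 = 57600
Minutes: 15 × 60 = 900
Seconds: 55
Total = 57600 + 900 + 55 = 58555


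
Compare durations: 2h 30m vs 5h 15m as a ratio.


10:21 (0.48)

Duration 1: 150 minutes
Duration 2: 315 minutes
Ratio = 150:315
GCD = 15
Simplified = 10:21
As a decimal: 10/21 ≈ 0.48


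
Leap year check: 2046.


Rules: divisible by 4 AND (not by 100 OR by 400)
2046 ÷ 4 = 511 remainder 2 → not divisible by 4
Not divisible by 4 → not a leap year

No


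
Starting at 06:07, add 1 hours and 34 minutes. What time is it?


07:41

Start: 367 minutes from midnight
Add: 94 minutes
Total: 461 minutes
Hours: 461 ÷ 60 = 7 remainder 41


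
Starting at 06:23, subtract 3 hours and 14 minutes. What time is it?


03:09

Start: 383 minutes from midnight
Subtract: 194 minutes
Remaining: 383 - 194 = 189
Hours: 3, Minutes: 9


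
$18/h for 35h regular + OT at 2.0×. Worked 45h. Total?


$990.00

Regular: 35h × $18 = $630.00
Overtime: 45 - 35 = 10h
OT pay: 10h × $18 × 2.0 = $360.00
Total = $630.00 + $360.00 = $990.00


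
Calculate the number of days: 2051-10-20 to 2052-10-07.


353 days

From October 20, 2051 to October 7, 2052
Rest of October 2051: 31 - 20 = 11
Full months: November 30, December 31, January 31, February 2052 29, March 31, April 30, May 31, June 30, July 31, August 31, September 30
Days into October 2052: 7
Total = 11 + 30 + 31 + 31 + 29 + 31 + 30 + 31 + 30 + 31 + 31 + 30 + 7 = 353 days


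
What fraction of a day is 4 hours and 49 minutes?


0.2007 (20.07%)

Total minutes: 4×60 + 49 = 289
Day = 24×60 = 1440 minutes
Fraction = 289/1440 ≈ 0.2007
As a percentage: 289/1440 × 100 ≈ 20.07%


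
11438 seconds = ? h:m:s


Hours: 11438 ÷ 3600 = 3 remainder 638
Minutes: 638 ÷ 60 = 10 remainder 38
Seconds: 38

3h 10m 38s


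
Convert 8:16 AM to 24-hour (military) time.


08:16

Input: 8:16 AM
AM hour stays: 8


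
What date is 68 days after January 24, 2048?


April 1, 2048

Start: January 24, 2048
Add 68 days
January 24 → February 1: 31 - 24 + 1 = 8 days (68 - 8 = 60 left)
February 1 → March 1: 29 - 1 + 1 = 29 days (60 - 29 = 31 left)
March 1 → April 1: 31 - 1 + 1 = 31 days (31 - 31 = 0 left)
Land exactly on April 1, 2048


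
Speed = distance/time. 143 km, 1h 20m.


107.3 km/h

Distance: 143 km
Time: 1h 20m = 80 min = 80/60 = 4/3 hours
Speed = 143 ÷ (4/3) = 143 × 3 / 4 = 429/4 ≈ 107.3 km/h


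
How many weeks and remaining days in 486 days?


69 weeks 3 days

Weeks: 486 ÷ 7 = 69 remainder 3


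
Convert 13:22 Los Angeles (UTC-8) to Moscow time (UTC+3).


Time difference = UTC+3 - UTC-8 = +11 hours
New hour = (13 + 11) mod 24
= 24 mod 24 = 0
Minutes unchanged → 00:22; 24 ≥ 24 → next day

00:22 (next day)


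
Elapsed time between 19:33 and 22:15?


2h 42m

End time in minutes: 22×60 + 15 = 1335
Start time in minutes: 19×60 + 33 = 1173
Difference = 1335 - 1173 = 162 minutes
= 2 hours 42 minutes


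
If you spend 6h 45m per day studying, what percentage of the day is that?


Time: 405 minutes
Day: 1440 minutes
Percentage = (405/1440) × 100 ≈ 28.1%

28.1%


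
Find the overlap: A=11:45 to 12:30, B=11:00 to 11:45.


0 minutes

Meeting A: 705-750 (in minutes from midnight)
Meeting B: 660-705
Overlap start = max(705, 660) = 705
Overlap end = min(750, 705) = 705
Overlap = max(0, 705 - 705) = 0 min


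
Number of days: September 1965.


30 days

Month: September (month 9)
September has 30 days


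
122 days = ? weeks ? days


17 weeks 3 days

Weeks: 122 ÷ 7 = 17 remainder 3


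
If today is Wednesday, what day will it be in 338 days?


Friday

Start: Wednesday (index 2)
(2 + 338) mod 7
= 340 mod 7
= 4
Index 4 → Friday


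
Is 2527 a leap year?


Rules: divisible by 4 AND (not by 100 OR by 400)
2527 ÷ 4 = 631 remainder 3 → not divisible by 4
Not divisible by 4 → not a leap year

No


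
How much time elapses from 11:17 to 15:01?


End time in minutes: 15×60 + 1 = 901
Start time in minutes: 11×60 + 17 = 677
Difference = 901 - 677 = 224 minutes
= 3 hours 44 minutes

3h 44m


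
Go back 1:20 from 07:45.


06:25

Start: 465 minutes from midnight
Subtract: 80 minutes
Remaining: 465 - 80 = 385
Hours: 6, Minutes: 25


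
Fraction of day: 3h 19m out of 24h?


Total minutes: 3×60 + 19 = 199
Day = 24×60 = 1440 minutes
Fraction = 199/1440 ≈ 0.1382
As a percentage: 199/1440 × 100 ≈ 13.82%

0.1382 (13.82%)


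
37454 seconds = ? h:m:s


Hours: 37454 ÷ 3600 = 10 remainder 1454
Minutes: 1454 ÷ 60 = 24 remainder 14
Seconds: 14

10h 24m 14s


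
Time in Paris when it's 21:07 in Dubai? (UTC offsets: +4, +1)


18:07

Time difference = UTC+1 - UTC+4 = -3 hours
New hour = (21 -3) mod 24
= 18 mod 24 = 18
Minutes unchanged → 18:07


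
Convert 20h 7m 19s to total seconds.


72439 seconds

Hours: 20 × 3600 = 72000
Minutes: 7 × 60 = 420
Seconds: 19
Total = 72000 + 420 + 19 = 72439


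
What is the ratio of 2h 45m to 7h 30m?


Duration 1: 165 minutes
Duration 2: 450 minutes
Ratio = 165:450
GCD = 15
Simplified = 11:30
As a decimal: 11/30 ≈ 0.37

11:30 (0.37)


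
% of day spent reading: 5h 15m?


Time: 315 minutes
Day: 1440 minutes
Percentage = (315/1440) × 100 ≈ 21.9%

21.9%


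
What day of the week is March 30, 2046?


Friday

Zeller's congruence:
q=30, m=3, k=46, j=20
h = (30 + ⌊13×4/5⌋ + 46 + ⌊46/4⌋ + ⌊20/4⌋ - 2×20) mod 7
= (30 + 10 + 46 + 11 + 5 - 40) mod 7
= 62 mod 7 = 6
h=6 → Friday


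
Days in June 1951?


30 days

Month: June (month 6)
June has 30 days


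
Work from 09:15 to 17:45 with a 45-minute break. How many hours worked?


7h 45m (465 minutes)

Total time = (17×60+45) - (9×60+15)
= 1065 - 555 = 510 min
Minus break: 510 - 45 = 465 min
= 7h 45m


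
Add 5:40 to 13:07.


Start: 787 minutes from midnight
Add: 340 minutes
Total: 1127 minutes
Hours: 1127 ÷ 60 = 18 remainder 47

18:47


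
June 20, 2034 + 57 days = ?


August 16, 2034

Start: June 20, 2034
Add 57 days
June 20 → July 1: 30 - 20 + 1 = 11 days (57 - 11 = 46 left)
July 1 → August 1: 31 - 1 + 1 = 31 days (46 - 31 = 15 left)
August 1 + 15 = August 16, 2034


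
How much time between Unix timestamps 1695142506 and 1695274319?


131813 seconds (36.6 hours / 1.53 days)

Difference = 1695274319 - 1695142506 = 131813 seconds
In hours: 131813 / 3600 ≈ 36.6
In days: 131813 / 86400 ≈ 1.53


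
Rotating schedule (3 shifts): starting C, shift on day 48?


Shift B

Shifts: A, B, C
Start: C (index 2)
Day 48: (2 + 48 - 1) mod 3
= 49 mod 3
= 1
Index 1 → shift B


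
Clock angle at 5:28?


4.0°

Hour hand = 5×30 + 28×0.5 = 164.0°
Minute hand = 28×6 = 168°
Difference = |164.0 - 168| = 4.0°


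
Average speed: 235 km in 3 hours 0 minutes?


78.3 km/h

Distance: 235 km
Time: 3 hours
Speed = 235 / 3 ≈ 78.3 km/h


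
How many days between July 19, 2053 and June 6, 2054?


322 days

From July 19, 2053 to June 6, 2054
Rest of July 2053: 31 - 19 = 12
Full months: August 31, September 30, October 31, November 30, December 31, January 31, February 2054 28, March 31, April 30, May 31
Days into June 2054: 6
Total = 12 + 31 + 30 + 31 + 30 + 31 + 31 + 28 + 31 + 30 + 31 + 6 = 322 days


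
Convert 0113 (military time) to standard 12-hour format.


1:13 AM

Hour: 1
1 < 12 → AM


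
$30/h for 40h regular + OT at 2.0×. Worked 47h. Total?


$1620.00

Regular: 40h × $30 = $1200.00
Overtime: 47 - 40 = 7h
OT pay: 7h × $30 × 2.0 = $420.00
Total = $1200.00 + $420.00 = $1620.00


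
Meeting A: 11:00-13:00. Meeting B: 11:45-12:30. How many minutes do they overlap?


Meeting A: 660-780 (in minutes from midnight)
Meeting B: 705-750
Overlap start = max(660, 705) = 705
Overlap end = min(780, 750) = 750
Overlap = max(0, 750 - 705) = 45 min

45 minutes


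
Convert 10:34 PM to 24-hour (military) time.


Input: 10:34 PM
PM: 10 + 12 = 22

22:34


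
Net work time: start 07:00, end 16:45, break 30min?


9h 15m (555 minutes)

Total time = (16×60+45) - (7×60+0)
= 1005 - 420 = 585 min
Minus break: 585 - 30 = 555 min
= 9h 15m


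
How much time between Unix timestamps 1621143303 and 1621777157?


Difference = 1621777157 - 1621143303 = 633854 seconds
In hours: 633854 / 3600 ≈ 176.1
In days: 633854 / 86400 ≈ 7.34

633854 seconds (176.1 hours / 7.34 days)


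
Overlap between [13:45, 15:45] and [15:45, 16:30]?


0 minutes

Meeting A: 825-945 (in minutes from midnight)
Meeting B: 945-990
Overlap start = max(825, 945) = 945
Overlap end = min(945, 990) = 945
Overlap = max(0, 945 - 945) = 0 min


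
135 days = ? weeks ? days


19 weeks 2 days

Weeks: 135 ÷ 7 = 19 remainder 2


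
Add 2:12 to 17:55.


Start: 1075 minutes from midnight
Add: 132 minutes
Total: 1207 minutes
Hours: 1207 ÷ 60 = 20 remainder 7

20:07


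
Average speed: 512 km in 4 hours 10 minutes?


Distance: 512 km
Time: 4h 10m = 250 min = 250/60 = 25/6 hours
Speed = 512 ÷ (25/6) = 512 × 6 / 25 = 3072/25 ≈ 122.9 km/h

122.9 km/h


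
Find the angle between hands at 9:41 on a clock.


Hour hand = 9×30 + 41×0.5 = 290.5°
Minute hand = 41×6 = 246°
Difference = |290.5 - 246| = 44.5°

44.5°


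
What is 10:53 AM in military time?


Input: 10:53 AM
AM hour stays: 10

10:53


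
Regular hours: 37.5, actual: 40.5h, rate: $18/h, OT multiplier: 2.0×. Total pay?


Regular: 37.5h × $18 = $675.00
Overtime: 40.5 - 37.5 = 3.0h
OT pay: 3.0h × $18 × 2.0 = $108.00
Total = $675.00 + $108.00 = $783.00

$783.00


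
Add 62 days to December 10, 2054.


Start: December 10, 2054
Add 62 days
December 10 → January 1: 31 - 10 + 1 = 22 days (62 - 22 = 40 left)
January 1 → February 1: 31 - 1 + 1 = 31 days (40 - 31 = 9 left)
February 1 + 9 = February 10, 2055

February 10, 2055


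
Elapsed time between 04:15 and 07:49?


End time in minutes: 7×60 + 49 = 469
Start time in minutes: 4×60 + 15 = 255
Difference = 469 - 255 = 214 minutes
= 3 hours 34 minutes

3h 34m


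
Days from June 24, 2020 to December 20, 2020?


179 days

From June 24, 2020 to December 20, 2020
Rest of June 2020: 30 - 24 = 6
Full months: July 31, August 31, September 30, October 31, November 30
Days into December 2020: 20
Total = 6 + 31 + 31 + 30 + 31 + 30 + 20 = 179 days


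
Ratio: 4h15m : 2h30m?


17:10 (1.70)

Duration 1: 255 minutes
Duration 2: 150 minutes
Ratio = 255:150
GCD = 15
Simplified = 17:10
As a decimal: 17/10 = 1.70


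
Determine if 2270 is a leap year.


No

Rules: divisible by 4 AND (not by 100 OR by 400)
2270 ÷ 4 = 567 remainder 2 → not divisible by 4
Not divisible by 4 → not a leap year


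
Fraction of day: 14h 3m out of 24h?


0.5854 (58.54%)

Total minutes: 14×60 + 3 = 843
Day = 24×60 = 1440 minutes
Fraction = 843/1440 ≈ 0.5854
As a percentage: 843/1440 × 100 ≈ 58.54%


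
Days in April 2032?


Month: April (month 4)
April has 30 days

30 days


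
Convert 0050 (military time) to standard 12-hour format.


Hour: 0
0 → 12 AM (midnight)

12:50 AM


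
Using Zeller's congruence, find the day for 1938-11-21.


Monday

Zeller's congruence:
q=21, m=11, k=38, j=19
h = (21 + ⌊13×12/5⌋ + 38 + ⌊38/4⌋ + ⌊19/4⌋ - 2×19) mod 7
= (21 + 31 + 38 + 9 + 4 - 38) mod 7
= 65 mod 7 = 2
h=2 → Monday


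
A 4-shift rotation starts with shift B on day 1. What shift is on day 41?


Shifts: A, B, C, D
Start: B (index 1)
Day 41: (1 + 41 - 1) mod 4
= 41 mod 4
= 1
Index 1 → shift B

Shift B


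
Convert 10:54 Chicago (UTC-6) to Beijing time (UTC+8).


00:54 (next day)

Time difference = UTC+8 - UTC-6 = +14 hours
New hour = (10 + 14) mod 24
= 24 mod 24 = 0
Minutes unchanged → 00:54; 24 ≥ 24 → next day


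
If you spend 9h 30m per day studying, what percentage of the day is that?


39.6%

Time: 570 minutes
Day: 1440 minutes
Percentage = (570/1440) × 100 ≈ 39.6%


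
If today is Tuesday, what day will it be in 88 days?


Start: Tuesday (index 1)
(1 + 88) mod 7
= 89 mod 7
= 5
Index 5 → Saturday

Saturday


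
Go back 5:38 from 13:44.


Start: 824 minutes from midnight
Subtract: 338 minutes
Remaining: 824 - 338 = 486
Hours: 8, Minutes: 6

08:06


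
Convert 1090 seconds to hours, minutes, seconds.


0h 18m 10s

Hours: 1090 ÷ 3600 = 0 remainder 1090
Minutes: 1090 ÷ 60 = 18 remainder 10
Seconds: 10


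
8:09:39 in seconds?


Hours: 8 × 3600 = 28800
Minutes: 9 × 60 = 540
Seconds: 39
Total = 28800 + 540 + 39 = 29379

29379 seconds


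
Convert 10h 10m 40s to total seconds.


Hours: 10 × 3600 = 36000
Minutes: 10 × 60 = 600
Seconds: 40
Total = 36000 + 600 + 40 = 36640

36640 seconds


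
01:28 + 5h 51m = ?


07:19

Start: 88 minutes from midnight
Add: 351 minutes
Total: 439 minutes
Hours: 439 ÷ 60 = 7 remainder 19


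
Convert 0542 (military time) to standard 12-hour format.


Hour: 5
5 < 12 → AM

5:42 AM


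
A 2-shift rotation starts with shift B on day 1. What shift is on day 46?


Shift A

Shifts: A, B
Start: B (index 1)
Day 46: (1 + 46 - 1) mod 2
= 46 mod 2
= 0
Index 0 → shift A


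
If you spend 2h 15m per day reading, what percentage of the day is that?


Time: 135 minutes
Day: 1440 minutes
Percentage = (135/1440) × 100 ≈ 9.4%

9.4%


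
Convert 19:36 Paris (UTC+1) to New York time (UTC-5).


Time difference = UTC-5 - UTC+1 = -6 hours
New hour = (19 -6) mod 24
= 13 mod 24 = 13
Minutes unchanged → 13:36

13:36


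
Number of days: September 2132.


30 days

Month: September (month 9)
September has 30 days


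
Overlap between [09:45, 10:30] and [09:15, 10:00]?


15 minutes

Meeting A: 585-630 (in minutes from midnight)
Meeting B: 555-600
Overlap start = max(585, 555) = 585
Overlap end = min(630, 600) = 600
Overlap = max(0, 600 - 585) = 15 min


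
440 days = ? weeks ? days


62 weeks 6 days

Weeks: 440 ÷ 7 = 62 remainder 6


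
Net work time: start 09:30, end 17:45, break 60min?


Total time = (17×60+45) - (9×60+30)
= 1065 - 570 = 495 min
Minus break: 495 - 60 = 435 min
= 7h 15m

7h 15m (435 minutes)


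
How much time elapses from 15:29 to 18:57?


3h 28m

End time in minutes: 18×60 + 57 = 1137
Start time in minutes: 15×60 + 29 = 929
Difference = 1137 - 929 = 208 minutes
= 3 hours 28 minutes


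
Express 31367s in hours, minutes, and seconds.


Hours: 31367 ÷ 3600 = 8 remainder 2567
Minutes: 2567 ÷ 60 = 42 remainder 47
Seconds: 47

8h 42m 47s


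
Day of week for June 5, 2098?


Zeller's congruence:
q=5, m=6, k=98, j=20
h = (5 + ⌊13×7/5⌋ + 98 + ⌊98/4⌋ + ⌊20/4⌋ - 2×20) mod 7
= (5 + 18 + 98 + 24 + 5 - 40) mod 7
= 110 mod 7 = 5
h=5 → Thursday

Thursday


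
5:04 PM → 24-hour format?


17:04

Input: 5:04 PM
PM: 5 + 12 = 17


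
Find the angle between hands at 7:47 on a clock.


48.5°

Hour hand = 7×30 + 47×0.5 = 233.5°
Minute hand = 47×6 = 282°
Difference = |233.5 - 282| = 48.5°


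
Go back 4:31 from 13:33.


09:02

Start: 813 minutes from midnight
Subtract: 271 minutes
Remaining: 813 - 271 = 542
Hours: 9, Minutes: 2


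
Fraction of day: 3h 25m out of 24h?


Total minutes: 3×60 + 25 = 205
Day = 24×60 = 1440 minutes
Fraction = 205/1440 ≈ 0.1424
As a percentage: 205/1440 × 100 ≈ 14.24%

0.1424 (14.24%)


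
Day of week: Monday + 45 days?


Thursday

Start: Monday (index 0)
(0 + 45) mod 7
= 45 mod 7
= 3
Index 3 → Thursday


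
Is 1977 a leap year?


Rules: divisible by 4 AND (not by 100 OR by 400)
1977 ÷ 4 = 494 remainder 1 → not divisible by 4
Not divisible by 4 → not a leap year

No


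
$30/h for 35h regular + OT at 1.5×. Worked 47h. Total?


$1590.00

Regular: 35h × $30 = $1050.00
Overtime: 47 - 35 = 12h
OT pay: 12h × $30 × 1.5 = $540.00
Total = $1050.00 + $540.00 = $1590.00


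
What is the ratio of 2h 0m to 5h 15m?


8:21 (0.38)

Duration 1: 120 minutes
Duration 2: 315 minutes
Ratio = 120:315
GCD = 15
Simplified = 8:21
As a decimal: 8/21 ≈ 0.38


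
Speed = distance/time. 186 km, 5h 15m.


35.4 km/h

Distance: 186 km
Time: 5h 15m = 315 min = 315/60 = 21/4 hours
Speed = 186 ÷ (21/4) = 186 × 4 / 21 = 744/21 ≈ 35.4 km/h


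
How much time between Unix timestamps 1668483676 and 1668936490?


Difference = 1668936490 - 1668483676 = 452814 seconds
In hours: 452814 / 3600 ≈ 125.8
In days: 452814 / 86400 ≈ 5.24

452814 seconds (125.8 hours / 5.24 days)


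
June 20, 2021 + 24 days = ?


Start: June 20, 2021
Add 24 days
June 20 → July 1: 30 - 20 + 1 = 11 days (24 - 11 = 13 left)
July 1 + 13 = July 14, 2021

July 14, 2021


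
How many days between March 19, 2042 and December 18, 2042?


274 days

From March 19, 2042 to December 18, 2042
Rest of March 2042: 31 - 19 = 12
Full months: April 30, May 31, June 30, July 31, August 31, September 30, October 31, November 30
Days into December 2042: 18
Total = 12 + 30 + 31 + 30 + 31 + 31 + 30 + 31 + 30 + 18 = 274 days


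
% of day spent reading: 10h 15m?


Time: 615 minutes
Day: 1440 minutes
Percentage = (615/1440) × 100 ≈ 42.7%

42.7%


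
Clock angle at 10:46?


Hour hand = 10×30 + 46×0.5 = 323.0°
Minute hand = 46×6 = 276°
Difference = |323.0 - 276| = 47.0°

47.0°


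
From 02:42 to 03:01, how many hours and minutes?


End time in minutes: 3×60 + 1 = 181
Start time in minutes: 2×60 + 42 = 162
Difference = 181 - 162 = 19 minutes
= 0 hours 19 minutes

0h 19m


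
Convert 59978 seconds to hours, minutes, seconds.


16h 39m 38s

Hours: 59978 ÷ 3600 = 16 remainder 2378
Minutes: 2378 ÷ 60 = 39 remainder 38
Seconds: 38


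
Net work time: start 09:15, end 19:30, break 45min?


9h 30m (570 minutes)

Total time = (19×60+30) - (9×60+15)
= 1170 - 555 = 615 min
Minus break: 615 - 45 = 570 min
= 9h 30m


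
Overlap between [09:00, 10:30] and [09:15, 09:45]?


30 minutes

Meeting A: 540-630 (in minutes from midnight)
Meeting B: 555-585
Overlap start = max(540, 555) = 555
Overlap end = min(630, 585) = 585
Overlap = max(0, 585 - 555) = 30 min


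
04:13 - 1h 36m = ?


02:37

Start: 253 minutes from midnight
Subtract: 96 minutes
Remaining: 253 - 96 = 157
Hours: 2, Minutes: 37


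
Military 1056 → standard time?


Hour: 10
10 < 12 → AM

10:56 AM


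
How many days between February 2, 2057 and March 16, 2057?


42 days

From February 2, 2057 to March 16, 2057
Rest of February 2057: 28 - 2 = 26
Days into March 2057: 16
Total = 26 + 16 = 42 days


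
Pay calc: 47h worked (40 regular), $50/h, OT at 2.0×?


Regular: 40h × $50 = $2000.00
Overtime: 47 - 40 = 7h
OT pay: 7h × $50 × 2.0 = $700.00
Total = $2000.00 + $700.00 = $2700.00

$2700.00


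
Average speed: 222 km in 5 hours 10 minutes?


43.0 km/h

Distance: 222 km
Time: 5h 10m = 310 min = 310/60 = 31/6 hours
Speed = 222 ÷ (31/6) = 222 × 6 / 31 = 1332/31 ≈ 43.0 km/h


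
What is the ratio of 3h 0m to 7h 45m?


12:31 (0.39)

Duration 1: 180 minutes
Duration 2: 465 minutes
Ratio = 180:465
GCD = 15
Simplified = 12:31
As a decimal: 12/31 ≈ 0.39


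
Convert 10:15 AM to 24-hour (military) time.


Input: 10:15 AM
AM hour stays: 10

10:15


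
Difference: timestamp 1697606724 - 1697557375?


49349 seconds (13.7 hours / 0.57 days)

Difference = 1697606724 - 1697557375 = 49349 seconds
In hours: 49349 / 3600 ≈ 13.7
In days: 49349 / 86400 ≈ 0.57


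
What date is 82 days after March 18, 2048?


Start: March 18, 2048
Add 82 days
March 18 → April 1: 31 - 18 + 1 = 14 days (82 - 14 = 68 left)
April 1 → May 1: 30 - 1 + 1 = 30 days (68 - 30 = 38 left)
May 1 → June 1: 31 - 1 + 1 = 31 days (38 - 31 = 7 left)
June 1 + 7 = June 8, 2048

June 8, 2048


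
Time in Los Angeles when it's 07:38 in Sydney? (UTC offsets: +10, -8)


13:38 (previous day)

Time difference = UTC-8 - UTC+10 = -18 hours
New hour = (7 -18) mod 24
= -11 mod 24 = 13
Minutes unchanged → 13:38; -11 < 0 → previous day


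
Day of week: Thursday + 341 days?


Tuesday

Start: Thursday (index 3)
(3 + 341) mod 7
= 344 mod 7
= 1
Index 1 → Tuesday


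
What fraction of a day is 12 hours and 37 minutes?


0.5257 (52.57%)

Total minutes: 12×60 + 37 = 757
Day = 24×60 = 1440 minutes
Fraction = 757/1440 ≈ 0.5257
As a percentage: 757/1440 × 100 ≈ 52.57%


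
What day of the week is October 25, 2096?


Thursday

Zeller's congruence:
q=25, m=10, k=96, j=20
h = (25 + ⌊13×11/5⌋ + 96 + ⌊96/4⌋ + ⌊20/4⌋ - 2×20) mod 7
= (25 + 28 + 96 + 24 + 5 - 40) mod 7
= 138 mod 7 = 5
h=5 → Thursday


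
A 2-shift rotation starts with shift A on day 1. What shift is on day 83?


Shifts: A, B
Start: A (index 0)
Day 83: (0 + 83 - 1) mod 2
= 82 mod 2
= 0
Index 0 → shift A

Shift A


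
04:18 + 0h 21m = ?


Start: 258 minutes from midnight
Add: 21 minutes
Total: 279 minutes
Hours: 279 ÷ 60 = 4 remainder 39

04:39


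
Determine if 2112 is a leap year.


Rules: divisible by 4 AND (not by 100 OR by 400)
2112 ÷ 4 = 528 exactly → divisible by 4
2112 ÷ 100 = 21 remainder 12 → not divisible by 100
Divisible by 4 but not by 100 → leap year

Yes


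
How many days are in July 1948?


31 days

Month: July (month 7)
July has 31 days


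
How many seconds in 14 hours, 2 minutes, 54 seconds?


Hours: 14 × 3600 = 50400
Minutes: 2 × 60 = 120
Seconds: 54
Total = 50400 + 120 + 54 = 50574

50574 seconds


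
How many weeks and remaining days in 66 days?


Weeks: 66 ÷ 7 = 9 remainder 3

9 weeks 3 days


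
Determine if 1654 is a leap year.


No

Rules: divisible by 4 AND (not by 100 OR by 400)
1654 ÷ 4 = 413 remainder 2 → not divisible by 4
Not divisible by 4 → not a leap year


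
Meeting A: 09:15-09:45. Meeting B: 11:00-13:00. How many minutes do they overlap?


0 minutes

Meeting A: 555-585 (in minutes from midnight)
Meeting B: 660-780
Overlap start = max(555, 660) = 660
Overlap end = min(585, 780) = 585
Overlap = max(0, 585 - 660) = 0 min


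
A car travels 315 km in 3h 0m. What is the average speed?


105.0 km/h

Distance: 315 km
Time: 3 hours
Speed = 315 / 3 = 105.0 km/h


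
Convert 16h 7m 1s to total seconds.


58021 seconds

Hours: 16 × 3600 = 57600
Minutes: 7 × 60 = 420
Seconds: 1
Total = 57600 + 420 + 1 = 58021


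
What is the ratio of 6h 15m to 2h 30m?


Duration 1: 375 minutes
Duration 2: 150 minutes
Ratio = 375:150
GCD = 75
Simplified = 5:2
As a decimal: 5/2 = 2.50

5:2 (2.50)


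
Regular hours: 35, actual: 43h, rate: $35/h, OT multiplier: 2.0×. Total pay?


$1785.00

Regular: 35h × $35 = $1225.00
Overtime: 43 - 35 = 8h
OT pay: 8h × $35 × 2.0 = $560.00
Total = $1225.00 + $560.00 = $1785.00


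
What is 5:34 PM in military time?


Input: 5:34 PM
PM: 5 + 12 = 17

17:34


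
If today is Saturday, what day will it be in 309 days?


Sunday

Start: Saturday (index 5)
(5 + 309) mod 7
= 314 mod 7
= 6
Index 6 → Sunday


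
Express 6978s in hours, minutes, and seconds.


Hours: 6978 ÷ 3600 = 1 remainder 3378
Minutes: 3378 ÷ 60 = 56 remainder 18
Seconds: 18

1h 56m 18s


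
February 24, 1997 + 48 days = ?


April 13, 1997

Start: February 24, 1997
Add 48 days
February 24 → March 1: 28 - 24 + 1 = 5 days (48 - 5 = 43 left)
March 1 → April 1: 31 - 1 + 1 = 31 days (43 - 31 = 12 left)
April 1 + 12 = April 13, 1997


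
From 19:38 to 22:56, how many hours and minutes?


3h 18m

End time in minutes: 22×60 + 56 = 1376
Start time in minutes: 19×60 + 38 = 1178
Difference = 1376 - 1178 = 198 minutes
= 3 hours 18 minutes


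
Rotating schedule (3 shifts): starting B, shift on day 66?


Shift A

Shifts: A, B, C
Start: B (index 1)
Day 66: (1 + 66 - 1) mod 3
= 66 mod 3
= 0
Index 0 → shift A


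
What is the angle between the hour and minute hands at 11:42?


99.0°

Hour hand = 11×30 + 42×0.5 = 351.0°
Minute hand = 42×6 = 252°
Difference = |351.0 - 252| = 99.0°


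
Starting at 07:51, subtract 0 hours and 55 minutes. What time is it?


06:56

Start: 471 minutes from midnight
Subtract: 55 minutes
Remaining: 471 - 55 = 416
Hours: 6, Minutes: 56


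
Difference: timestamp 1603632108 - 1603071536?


560572 seconds (155.7 hours / 6.49 days)

Difference = 1603632108 - 1603071536 = 560572 seconds
In hours: 560572 / 3600 ≈ 155.7
In days: 560572 / 86400 ≈ 6.49


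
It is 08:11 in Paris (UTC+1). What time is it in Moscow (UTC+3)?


10:11

Time difference = UTC+3 - UTC+1 = +2 hours
New hour = (8 + 2) mod 24
= 10 mod 24 = 10
Minutes unchanged → 10:11


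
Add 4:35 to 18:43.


23:18

Start: 1123 minutes from midnight
Add: 275 minutes
Total: 1398 minutes
Hours: 1398 ÷ 60 = 23 remainder 18


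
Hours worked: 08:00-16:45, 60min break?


Total time = (16×60+45) - (8×60+0)
= 1005 - 480 = 525 min
Minus break: 525 - 60 = 465 min
= 7h 45m

7h 45m (465 minutes)


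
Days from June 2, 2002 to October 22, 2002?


142 days

From June 2, 2002 to October 22, 2002
Rest of June 2002: 30 - 2 = 28
Full months: July 31, August 31, September 30
Days into October 2002: 22
Total = 28 + 31 + 31 + 30 + 22 = 142 days


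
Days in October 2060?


Month: October (month 10)
October has 31 days

31 days


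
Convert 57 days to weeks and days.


8 weeks 1 days

Weeks: 57 ÷ 7 = 8 remainder 1


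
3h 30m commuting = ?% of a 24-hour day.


Time: 210 minutes
Day: 1440 minutes
Percentage = (210/1440) × 100 ≈ 14.6%

14.6%


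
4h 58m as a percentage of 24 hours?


Total minutes: 4×60 + 58 = 298
Day = 24×60 = 1440 minutes
Fraction = 298/1440 ≈ 0.2069
As a percentage: 298/1440 × 100 ≈ 20.69%

0.2069 (20.69%)


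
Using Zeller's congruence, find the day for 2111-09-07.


Zeller's congruence:
q=7, m=9, k=11, j=21
h = (7 + ⌊13×10/5⌋ + 11 + ⌊11/4⌋ + ⌊21/4⌋ - 2×21) mod 7
= (7 + 26 + 11 + 2 + 5 - 42) mod 7
= 9 mod 7 = 2
h=2 → Monday

Monday


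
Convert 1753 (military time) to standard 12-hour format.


5:53 PM

Hour: 17
17 - 12 = 5 → PM


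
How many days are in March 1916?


Month: March (month 3)
March has 31 days

31 days


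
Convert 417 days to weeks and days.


Weeks: 417 ÷ 7 = 59 remainder 4

59 weeks 4 days


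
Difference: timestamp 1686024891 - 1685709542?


Difference = 1686024891 - 1685709542 = 315349 seconds
In hours: 315349 / 3600 ≈ 87.6
In days: 315349 / 86400 ≈ 3.65

315349 seconds (87.6 hours / 3.65 days)


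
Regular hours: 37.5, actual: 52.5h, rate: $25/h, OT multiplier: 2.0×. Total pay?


Regular: 37.5h × $25 = $937.50
Overtime: 52.5 - 37.5 = 15.0h
OT pay: 15.0h × $25 × 2.0 = $750.00
Total = $937.50 + $750.00 = $1687.50

$1687.50


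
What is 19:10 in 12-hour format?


7:10 PM

Hour: 19
19 - 12 = 7 → PM


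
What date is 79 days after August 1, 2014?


October 19, 2014

Start: August 1, 2014
Add 79 days
August 1 → September 1: 31 - 1 + 1 = 31 days (79 - 31 = 48 left)
September 1 → October 1: 30 - 1 + 1 = 30 days (48 - 30 = 18 left)
October 1 + 18 = October 19, 2014


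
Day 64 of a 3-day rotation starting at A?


Shifts: A, B, C
Start: A (index 0)
Day 64: (0 + 64 - 1) mod 3
= 63 mod 3
= 0
Index 0 → shift A

Shift A


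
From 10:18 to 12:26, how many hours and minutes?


2h 8m

End time in minutes: 12×60 + 26 = 746
Start time in minutes: 10×60 + 18 = 618
Difference = 746 - 618 = 128 minutes
= 2 hours 8 minutes


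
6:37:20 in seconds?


23840 seconds

Hours: 6 × 3600 = 21600
Minutes: 37 × 60 = 2220
Seconds: 20
Total = 21600 + 2220 + 20 = 23840


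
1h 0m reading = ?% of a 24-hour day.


Time: 60 minutes
Day: 1440 minutes
Percentage = (60/1440) × 100 ≈ 4.2%

4.2%


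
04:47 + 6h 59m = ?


11:46

Start: 287 minutes from midnight
Add: 419 minutes
Total: 706 minutes
Hours: 706 ÷ 60 = 11 remainder 46


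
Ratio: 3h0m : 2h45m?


12:11 (1.09)

Duration 1: 180 minutes
Duration 2: 165 minutes
Ratio = 180:165
GCD = 15
Simplified = 12:11
As a decimal: 12/11 ≈ 1.09


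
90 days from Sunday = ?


Start: Sunday (index 6)
(6 + 90) mod 7
= 96 mod 7
= 5
Index 5 → Saturday

Saturday


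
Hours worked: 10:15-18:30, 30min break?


Total time = (18×60+30) - (10×60+15)
= 1110 - 615 = 495 min
Minus break: 495 - 30 = 465 min
= 7h 45m

7h 45m (465 minutes)


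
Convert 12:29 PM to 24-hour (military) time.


12:29

Input: 12:29 PM
12 PM → 12 (noon)


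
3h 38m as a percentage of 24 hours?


Total minutes: 3×60 + 38 = 218
Day = 24×60 = 1440 minutes
Fraction = 218/1440 ≈ 0.1514
As a percentage: 218/1440 × 100 ≈ 15.14%

0.1514 (15.14%)


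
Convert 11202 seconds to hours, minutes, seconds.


Hours: 11202 ÷ 3600 = 3 remainder 402
Minutes: 402 ÷ 60 = 6 remainder 42
Seconds: 42

3h 6m 42s


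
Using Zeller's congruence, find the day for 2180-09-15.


Zeller's congruence:
q=15, m=9, k=80, j=21
h = (15 + ⌊13×10/5⌋ + 80 + ⌊80/4⌋ + ⌊21/4⌋ - 2×21) mod 7
= (15 + 26 + 80 + 20 + 5 - 42) mod 7
= 104 mod 7 = 6
h=6 → Friday

Friday


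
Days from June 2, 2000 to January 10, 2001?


222 days

From June 2, 2000 to January 10, 2001
Rest of June 2000: 30 - 2 = 28
Full months: July 31, August 31, September 30, October 31, November 30, December 31
Days into January 2001: 10
Total = 28 + 31 + 31 + 30 + 31 + 30 + 31 + 10 = 222 days


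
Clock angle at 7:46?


Hour hand = 7×30 + 46×0.5 = 233.0°
Minute hand = 46×6 = 276°
Difference = |233.0 - 276| = 43.0°

43.0°


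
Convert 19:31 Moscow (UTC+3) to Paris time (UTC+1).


17:31

Time difference = UTC+1 - UTC+3 = -2 hours
New hour = (19 -2) mod 24
= 17 mod 24 = 17
Minutes unchanged → 17:31


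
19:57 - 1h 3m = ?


Start: 1197 minutes from midnight
Subtract: 63 minutes
Remaining: 1197 - 63 = 1134
Hours: 18, Minutes: 54

18:54


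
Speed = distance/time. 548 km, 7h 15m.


Distance: 548 km
Time: 7h 15m = 435 min = 435/60 = 29/4 hours
Speed = 548 ÷ (29/4) = 548 × 4 / 29 = 2192/29 ≈ 75.6 km/h

75.6 km/h


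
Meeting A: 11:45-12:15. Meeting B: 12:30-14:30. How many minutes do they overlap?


Meeting A: 705-735 (in minutes from midnight)
Meeting B: 750-870
Overlap start = max(705, 750) = 750
Overlap end = min(735, 870) = 735
Overlap = max(0, 735 - 750) = 0 min

0 minutes


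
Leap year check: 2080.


Yes

Rules: divisible by 4 AND (not by 100 OR by 400)
2080 ÷ 4 = 520 exactly → divisible by 4
2080 ÷ 100 = 20 remainder 80 → not divisible by 100
Divisible by 4 but not by 100 → leap year


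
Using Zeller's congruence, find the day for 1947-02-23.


Sunday

Zeller's congruence:
q=23, m=14, k=46, j=19
h = (23 + ⌊13×15/5⌋ + 46 + ⌊46/4⌋ + ⌊19/4⌋ - 2×19) mod 7
= (23 + 39 + 46 + 11 + 4 - 38) mod 7
= 85 mod 7 = 1
h=1 → Sunday


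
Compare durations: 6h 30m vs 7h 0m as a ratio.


Duration 1: 390 minutes
Duration 2: 420 minutes
Ratio = 390:420
GCD = 30
Simplified = 13:14
As a decimal: 13/14 ≈ 0.93

13:14 (0.93)


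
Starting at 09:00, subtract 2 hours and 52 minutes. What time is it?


Start: 540 minutes from midnight
Subtract: 172 minutes
Remaining: 540 - 172 = 368
Hours: 6, Minutes: 8

06:08


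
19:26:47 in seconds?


Hours: 19 × 3600 = 68400
Minutes: 26 × 60 = 1560
Seconds: 47
Total = 68400 + 1560 + 47 = 70007

70007 seconds


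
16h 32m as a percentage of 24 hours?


Total minutes: 16×60 + 32 = 992
Day = 24×60 = 1440 minutes
Fraction = 992/1440 ≈ 0.6889
As a percentage: 992/1440 × 100 ≈ 68.89%

0.6889 (68.89%)


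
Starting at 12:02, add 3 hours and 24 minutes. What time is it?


15:26

Start: 722 minutes from midnight
Add: 204 minutes
Total: 926 minutes
Hours: 926 ÷ 60 = 15 remainder 26


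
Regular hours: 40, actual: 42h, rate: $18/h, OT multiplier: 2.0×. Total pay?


$792.00

Regular: 40h × $18 = $720.00
Overtime: 42 - 40 = 2h
OT pay: 2h × $18 × 2.0 = $72.00
Total = $720.00 + $72.00 = $792.00


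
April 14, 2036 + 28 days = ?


May 12, 2036

Start: April 14, 2036
Add 28 days
April 14 → May 1: 30 - 14 + 1 = 17 days (28 - 17 = 11 left)
May 1 + 11 = May 12, 2036


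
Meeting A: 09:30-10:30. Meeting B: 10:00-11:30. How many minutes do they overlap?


Meeting A: 570-630 (in minutes from midnight)
Meeting B: 600-690
Overlap start = max(570, 600) = 600
Overlap end = min(630, 690) = 630
Overlap = max(0, 630 - 600) = 30 min

30 minutes


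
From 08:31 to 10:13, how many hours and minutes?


1h 42m

End time in minutes: 10×60 + 13 = 613
Start time in minutes: 8×60 + 31 = 511
Difference = 613 - 511 = 102 minutes
= 1 hours 42 minutes


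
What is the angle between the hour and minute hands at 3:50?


175.0°

Hour hand = 3×30 + 50×0.5 = 115.0°
Minute hand = 50×6 = 300°
Difference = |115.0 - 300| = 185.0°
Since > 180°: 360 - 185.0 = 175.0°


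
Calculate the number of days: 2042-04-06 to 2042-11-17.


From April 6, 2042 to November 17, 2042
Rest of April 2042: 30 - 6 = 24
Full months: May 31, June 30, July 31, August 31, September 30, October 31
Days into November 2042: 17
Total = 24 + 31 + 30 + 31 + 31 + 30 + 31 + 17 = 225 days

225 days
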